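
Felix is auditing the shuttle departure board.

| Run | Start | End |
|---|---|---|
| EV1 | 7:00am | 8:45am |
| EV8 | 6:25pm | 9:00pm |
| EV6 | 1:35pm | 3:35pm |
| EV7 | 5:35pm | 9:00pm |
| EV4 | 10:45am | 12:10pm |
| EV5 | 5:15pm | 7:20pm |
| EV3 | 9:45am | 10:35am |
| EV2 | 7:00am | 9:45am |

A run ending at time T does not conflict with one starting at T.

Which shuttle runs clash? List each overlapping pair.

Sorted by start: EV1, EV2, EV3, EV4, EV6, EV5, EV7, EV8.
EV2 starts before EV1 ends → EV1 and EV2 overlap.
EV3 starts after EV1 ends, so EV1 has no further overlaps.
EV3 starts exactly when EV2 ends (back-to-back, no overlap), so EV2 has no further overlaps.
EV4 starts after EV3 ends, so EV3 has no further overlaps.
EV6 starts after EV4 ends, so EV4 has no further overlaps.
EV5 starts after EV6 ends, so EV6 has no further overlaps.
EV7 starts before EV5 ends → EV5 and EV7 overlap.
EV8 starts before EV5 ends → EV5 and EV8 overlap.
EV8 starts before EV7 ends → EV7 and EV8 overlap.

EV1 & EV2, EV5 & EV7, EV5 & EV8, EV7 & EV8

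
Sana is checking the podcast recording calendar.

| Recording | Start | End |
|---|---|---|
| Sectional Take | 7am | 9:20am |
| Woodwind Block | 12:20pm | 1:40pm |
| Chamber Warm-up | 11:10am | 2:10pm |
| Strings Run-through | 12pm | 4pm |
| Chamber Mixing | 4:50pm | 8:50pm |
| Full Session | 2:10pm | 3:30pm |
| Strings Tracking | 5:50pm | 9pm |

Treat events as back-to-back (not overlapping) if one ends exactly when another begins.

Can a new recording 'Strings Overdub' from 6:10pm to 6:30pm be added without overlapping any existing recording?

Sectional Take: ends 9:20am at or before Strings Overdub starts 6:10pm → clear.
Chamber Warm-up: ends 2:10pm at or before Strings Overdub starts 6:10pm → clear.
Strings Run-through: ends 4pm at or before Strings Overdub starts 6:10pm → clear.
Woodwind Block: ends 1:40pm at or before Strings Overdub starts 6:10pm → clear.
Full Session: ends 3:30pm at or before Strings Overdub starts 6:10pm → clear.
Chamber Mixing: starts 4:50pm before Strings Overdub ends 6:30pm, and ends 8:50pm after Strings Overdub starts 6:10pm → overlap.
Strings Tracking: starts 5:50pm before Strings Overdub ends 6:30pm, and ends 9pm after Strings Overdub starts 6:10pm → overlap.
Strings Overdub overlaps Chamber Mixing, Strings Tracking.

No — it overlaps Chamber Mixing, Strings Tracking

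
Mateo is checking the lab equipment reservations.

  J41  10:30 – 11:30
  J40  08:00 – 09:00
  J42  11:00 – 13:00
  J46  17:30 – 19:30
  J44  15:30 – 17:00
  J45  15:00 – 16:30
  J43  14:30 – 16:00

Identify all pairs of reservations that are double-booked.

J41 & J42, J43 & J44, J43 & J45, J44 & J45

Check each pair: they overlap iff neither finishes before the other starts.
Sorted by start: J40, J41, J42, J43, J45, J44, J46.
J41 starts after J40 ends — done with J40.
J42 starts before J41 ends → J41 and J42 overlap.
J43 starts after J41 ends — done with J41.
J43 starts after J42 ends — done with J42.
J45 starts before J43 ends → J43 and J45 overlap.
J44 starts before J43 ends → J43 and J44 overlap.
J46 starts after J43 ends.
J44 starts before J45 ends → J45 and J44 overlap.
J46 starts after J45 ends.
J46 starts after J44 ends.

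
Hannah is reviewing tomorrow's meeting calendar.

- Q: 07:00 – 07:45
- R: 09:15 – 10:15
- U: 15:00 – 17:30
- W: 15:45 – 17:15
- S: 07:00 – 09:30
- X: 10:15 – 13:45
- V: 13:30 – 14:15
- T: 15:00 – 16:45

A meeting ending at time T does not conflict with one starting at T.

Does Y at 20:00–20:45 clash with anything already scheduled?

Q: ends 07:45 at or before Y starts 20:00 → clear.
S: ends 09:30 at or before Y starts 20:00 → clear.
R: ends 10:15 at or before Y starts 20:00 → clear.
X: ends 13:45 at or before Y starts 20:00 → clear.
V: ends 14:15 at or before Y starts 20:00 → clear.
T: ends 16:45 at or before Y starts 20:00 → clear.
U: ends 17:30 at or before Y starts 20:00 → clear.
W: ends 17:15 at or before Y starts 20:00 → clear.

No — it doesn't clash with anything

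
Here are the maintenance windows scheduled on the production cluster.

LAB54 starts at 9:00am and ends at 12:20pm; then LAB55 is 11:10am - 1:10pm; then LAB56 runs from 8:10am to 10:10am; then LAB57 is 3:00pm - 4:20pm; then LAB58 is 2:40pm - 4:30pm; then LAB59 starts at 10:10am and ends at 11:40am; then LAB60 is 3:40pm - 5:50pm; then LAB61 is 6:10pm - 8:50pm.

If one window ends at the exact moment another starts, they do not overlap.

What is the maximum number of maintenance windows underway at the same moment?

3

Sort all start/end points and keep a running count:
8:10am start LAB56 → 1
9:00am start LAB54 → 2
10:10am end LAB56 → 1
10:10am start LAB59 → 2
11:10am start LAB55 → 3
11:40am end LAB59 → 2
12:20pm end LAB54 → 1
1:10pm end LAB55 → 0
2:40pm start LAB58 → 1
3:00pm start LAB57 → 2
3:40pm start LAB60 → 3
4:20pm end LAB57 → 2
4:30pm end LAB58 → 1
5:50pm end LAB60 → 0
6:10pm start LAB61 → 1
8:50pm end LAB61 → 0
Peak is 3, at 11:10am (LAB54, LAB55, LAB59).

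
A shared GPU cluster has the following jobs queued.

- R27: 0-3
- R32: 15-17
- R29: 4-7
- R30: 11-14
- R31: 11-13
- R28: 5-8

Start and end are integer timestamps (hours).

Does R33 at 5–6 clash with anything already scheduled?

Yes — it overlaps R28, R29

R27: ends 3 at or before R33 starts 5 → clear.
R29: starts 4 before R33 ends 6, and ends 7 after R33 starts 5 → overlap.
R28: starts 5 before R33 ends 6, and ends 8 after R33 starts 5 → overlap.
R30: starts 11 at or after R33 ends 6 → clear.
R31: starts 11 at or after R33 ends 6 → clear.
R32: starts 15 at or after R33 ends 6 → clear.
R33 overlaps R28, R29.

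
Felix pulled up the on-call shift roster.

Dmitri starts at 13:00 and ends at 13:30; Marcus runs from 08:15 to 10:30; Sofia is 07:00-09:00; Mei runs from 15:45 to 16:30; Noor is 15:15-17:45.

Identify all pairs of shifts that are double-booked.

Marcus & Sofia, Mei & Noor

Sorted by start: Sofia, Marcus, Dmitri, Noor, Mei.
Marcus starts before Sofia ends → Sofia and Marcus overlap.
Dmitri starts after Sofia ends, so nothing later overlaps Sofia either.
Dmitri starts after Marcus ends, so nothing later overlaps Marcus either.
Noor starts after Dmitri ends, so nothing later overlaps Dmitri either.
Mei starts before Noor ends → Noor and Mei overlap.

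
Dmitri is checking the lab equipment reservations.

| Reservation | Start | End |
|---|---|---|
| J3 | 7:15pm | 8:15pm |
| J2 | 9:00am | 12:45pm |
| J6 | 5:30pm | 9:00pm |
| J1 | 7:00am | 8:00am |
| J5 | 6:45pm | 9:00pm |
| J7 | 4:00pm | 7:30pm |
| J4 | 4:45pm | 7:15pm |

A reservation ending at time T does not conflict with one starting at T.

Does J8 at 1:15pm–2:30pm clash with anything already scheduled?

J1: ends 8:00am at or before J8 starts 1:15pm → clear.
J2: ends 12:45pm at or before J8 starts 1:15pm → clear.
J7: starts 4:00pm at or after J8 ends 2:30pm → clear.
J4: starts 4:45pm at or after J8 ends 2:30pm → clear.
J6: starts 5:30pm at or after J8 ends 2:30pm → clear.
J5: starts 6:45pm at or after J8 ends 2:30pm → clear.
J3: starts 7:15pm at or after J8 ends 2:30pm → clear.

No — it doesn't clash with anything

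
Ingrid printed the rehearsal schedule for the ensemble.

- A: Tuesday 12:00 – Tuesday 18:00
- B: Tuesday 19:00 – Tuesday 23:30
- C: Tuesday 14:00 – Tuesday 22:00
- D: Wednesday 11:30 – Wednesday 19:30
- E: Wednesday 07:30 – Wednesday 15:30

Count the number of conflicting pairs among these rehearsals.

3

Two intervals overlap when each starts before the other ends.
Sorted by start: A, C, B, E, D.
C starts before A ends → A and C overlap.
B starts after A ends, so nothing later overlaps A either.
B starts before C ends → C and B overlap.
E starts after C ends, so nothing later overlaps C either.
E starts after B ends, so nothing later overlaps B either.
D starts before E ends → E and D overlap.
Overlapping pairs: A & C, B & C, D & E — 3 in total.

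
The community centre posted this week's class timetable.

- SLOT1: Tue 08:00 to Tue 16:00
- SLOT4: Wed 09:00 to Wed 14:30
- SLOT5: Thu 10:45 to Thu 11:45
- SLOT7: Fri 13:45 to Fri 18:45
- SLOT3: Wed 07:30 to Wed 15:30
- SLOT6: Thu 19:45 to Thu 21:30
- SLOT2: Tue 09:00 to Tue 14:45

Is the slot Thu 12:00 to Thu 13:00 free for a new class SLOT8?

Yes — the slot is free

SLOT1: ends Tue 16:00 at or before SLOT8 starts Thu 12:00 → clear.
SLOT2: ends Tue 14:45 at or before SLOT8 starts Thu 12:00 → clear.
SLOT3: ends Wed 15:30 at or before SLOT8 starts Thu 12:00 → clear.
SLOT4: ends Wed 14:30 at or before SLOT8 starts Thu 12:00 → clear.
SLOT5: ends Thu 11:45 at or before SLOT8 starts Thu 12:00 → clear.
SLOT6: starts Thu 19:45 at or after SLOT8 ends Thu 13:00 → clear.
SLOT7: starts Fri 13:45 at or after SLOT8 ends Thu 13:00 → clear.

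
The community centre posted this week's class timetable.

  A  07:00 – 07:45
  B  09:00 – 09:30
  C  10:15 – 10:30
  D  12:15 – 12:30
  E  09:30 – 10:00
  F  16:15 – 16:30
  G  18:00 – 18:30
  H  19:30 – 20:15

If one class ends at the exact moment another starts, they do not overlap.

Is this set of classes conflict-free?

Yes

Check each pair: they overlap iff neither finishes before the other starts.
Sorted by start: A, B, E, C, D, F, G, H.
B starts after A ends; A is clear from here.
E starts exactly when B ends (back-to-back, no overlap); B is clear from here.
C starts after E ends; E is clear from here.
D starts after C ends; C is clear from here.
F starts after D ends; D is clear from here.
G starts after F ends; F is clear from here.
H starts after G ends.
Every pair is clear; the schedule has no overlaps.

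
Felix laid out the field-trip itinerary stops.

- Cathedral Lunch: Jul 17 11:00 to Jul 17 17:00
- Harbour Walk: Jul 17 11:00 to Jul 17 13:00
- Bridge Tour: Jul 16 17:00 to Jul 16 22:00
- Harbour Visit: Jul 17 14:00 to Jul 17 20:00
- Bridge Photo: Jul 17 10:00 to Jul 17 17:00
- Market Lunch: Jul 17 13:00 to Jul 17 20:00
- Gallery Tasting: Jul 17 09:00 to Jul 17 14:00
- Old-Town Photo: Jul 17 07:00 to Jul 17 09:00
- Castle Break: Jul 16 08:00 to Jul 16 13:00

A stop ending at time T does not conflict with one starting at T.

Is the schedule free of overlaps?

Sorted by start: Castle Break, Bridge Tour, Old-Town Photo, Gallery Tasting, Bridge Photo, Harbour Walk, Cathedral Lunch, Market Lunch, Harbour Visit.
Bridge Tour starts after Castle Break ends, so Castle Break has no further overlaps.
Old-Town Photo starts after Bridge Tour ends, so Bridge Tour has no further overlaps.
Gallery Tasting starts exactly when Old-Town Photo ends (back-to-back, no overlap), so Old-Town Photo has no further overlaps.
Bridge Photo starts before Gallery Tasting ends → Gallery Tasting and Bridge Photo overlap.
That's a conflict, so the schedule is not conflict-free.

No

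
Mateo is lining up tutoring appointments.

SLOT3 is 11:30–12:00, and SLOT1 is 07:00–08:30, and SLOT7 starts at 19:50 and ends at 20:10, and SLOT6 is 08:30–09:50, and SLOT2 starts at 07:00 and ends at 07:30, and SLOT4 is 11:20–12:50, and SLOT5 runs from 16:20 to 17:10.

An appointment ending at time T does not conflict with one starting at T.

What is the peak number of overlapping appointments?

Sort all start/end points and keep a running count:
07:00 start SLOT1 → 1
07:00 start SLOT2 → 2
07:30 end SLOT2 → 1
08:30 end SLOT1 → 0
08:30 start SLOT6 → 1
09:50 end SLOT6 → 0
11:20 start SLOT4 → 1
11:30 start SLOT3 → 2
12:00 end SLOT3 → 1
12:50 end SLOT4 → 0
16:20 start SLOT5 → 1
17:10 end SLOT5 → 0
19:50 start SLOT7 → 1
20:10 end SLOT7 → 0
Peak is 2, at 07:00 (SLOT1, SLOT2).

2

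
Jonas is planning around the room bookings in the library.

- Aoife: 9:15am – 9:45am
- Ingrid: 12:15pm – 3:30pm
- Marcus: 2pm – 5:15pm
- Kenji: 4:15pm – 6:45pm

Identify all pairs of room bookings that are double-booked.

Sorted by start: Aoife, Ingrid, Marcus, Kenji.
Ingrid starts after Aoife ends, so Aoife has no further overlaps.
Marcus starts before Ingrid ends → Ingrid and Marcus overlap.
Kenji starts after Ingrid ends.
Kenji starts before Marcus ends → Marcus and Kenji overlap.

Ingrid & Marcus, Kenji & Marcus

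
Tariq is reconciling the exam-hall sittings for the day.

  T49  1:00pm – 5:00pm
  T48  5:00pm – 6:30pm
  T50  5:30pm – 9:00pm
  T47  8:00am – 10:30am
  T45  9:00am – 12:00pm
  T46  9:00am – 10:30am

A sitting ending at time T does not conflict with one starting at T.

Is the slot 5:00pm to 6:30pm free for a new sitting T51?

T47: ends 10:30am at or before T51 starts 5:00pm → clear.
T45: ends 12:00pm at or before T51 starts 5:00pm → clear.
T46: ends 10:30am at or before T51 starts 5:00pm → clear.
T49: ends 5:00pm at or before T51 starts 5:00pm → clear.
T48: starts 5:00pm before T51 ends 6:30pm, and ends 6:30pm after T51 starts 5:00pm → overlap.
T50: starts 5:30pm before T51 ends 6:30pm, and ends 9:00pm after T51 starts 5:00pm → overlap.
T51 overlaps T48, T50.

No — it overlaps T48, T50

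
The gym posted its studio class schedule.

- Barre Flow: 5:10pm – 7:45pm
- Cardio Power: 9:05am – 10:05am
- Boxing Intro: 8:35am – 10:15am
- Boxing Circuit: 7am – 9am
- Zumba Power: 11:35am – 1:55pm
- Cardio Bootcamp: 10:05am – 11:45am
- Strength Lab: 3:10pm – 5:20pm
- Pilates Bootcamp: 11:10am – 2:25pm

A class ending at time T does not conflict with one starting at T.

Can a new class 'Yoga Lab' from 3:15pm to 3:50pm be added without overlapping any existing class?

No — it overlaps Strength Lab

Boxing Circuit: ends 9am at or before Yoga Lab starts 3:15pm → clear.
Boxing Intro: ends 10:15am at or before Yoga Lab starts 3:15pm → clear.
Cardio Power: ends 10:05am at or before Yoga Lab starts 3:15pm → clear.
Cardio Bootcamp: ends 11:45am at or before Yoga Lab starts 3:15pm → clear.
Pilates Bootcamp: ends 2:25pm at or before Yoga Lab starts 3:15pm → clear.
Zumba Power: ends 1:55pm at or before Yoga Lab starts 3:15pm → clear.
Strength Lab: starts 3:10pm before Yoga Lab ends 3:50pm, and ends 5:20pm after Yoga Lab starts 3:15pm → overlap.
Barre Flow: starts 5:10pm at or after Yoga Lab ends 3:50pm → clear.
Yoga Lab overlaps Strength Lab.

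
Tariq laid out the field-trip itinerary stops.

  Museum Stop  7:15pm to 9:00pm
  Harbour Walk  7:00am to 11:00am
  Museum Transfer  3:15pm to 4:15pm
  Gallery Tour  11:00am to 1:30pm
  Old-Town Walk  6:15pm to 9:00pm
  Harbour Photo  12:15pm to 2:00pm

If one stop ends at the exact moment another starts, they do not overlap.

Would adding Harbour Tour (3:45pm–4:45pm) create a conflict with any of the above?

Harbour Walk: ends 11:00am at or before Harbour Tour starts 3:45pm → clear.
Gallery Tour: ends 1:30pm at or before Harbour Tour starts 3:45pm → clear.
Harbour Photo: ends 2:00pm at or before Harbour Tour starts 3:45pm → clear.
Museum Transfer: starts 3:15pm before Harbour Tour ends 4:45pm, and ends 4:15pm after Harbour Tour starts 3:45pm → overlap.
Old-Town Walk: starts 6:15pm at or after Harbour Tour ends 4:45pm → clear.
Museum Stop: starts 7:15pm at or after Harbour Tour ends 4:45pm → clear.
Harbour Tour overlaps Museum Transfer.

Yes — it overlaps Museum Transfer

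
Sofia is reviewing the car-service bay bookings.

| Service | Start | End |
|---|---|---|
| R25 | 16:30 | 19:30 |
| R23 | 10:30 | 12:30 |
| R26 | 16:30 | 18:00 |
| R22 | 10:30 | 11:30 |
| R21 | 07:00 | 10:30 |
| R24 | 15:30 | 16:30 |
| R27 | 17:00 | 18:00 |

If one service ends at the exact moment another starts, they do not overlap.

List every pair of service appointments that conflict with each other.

R22 & R23, R25 & R26, R25 & R27, R26 & R27

Two intervals overlap when each starts before the other ends.
Sorted by start: R21, R22, R23, R24, R25, R26, R27.
R22 starts exactly when R21 ends (back-to-back, no overlap) — done with R21.
R23 starts before R22 ends → R22 and R23 overlap.
R24 starts after R22 ends — done with R22.
R24 starts after R23 ends — done with R23.
R25 starts exactly when R24 ends (back-to-back, no overlap) — done with R24.
R26 starts before R25 ends → R25 and R26 overlap.
R27 starts before R25 ends → R25 and R27 overlap.
R27 starts before R26 ends → R26 and R27 overlap.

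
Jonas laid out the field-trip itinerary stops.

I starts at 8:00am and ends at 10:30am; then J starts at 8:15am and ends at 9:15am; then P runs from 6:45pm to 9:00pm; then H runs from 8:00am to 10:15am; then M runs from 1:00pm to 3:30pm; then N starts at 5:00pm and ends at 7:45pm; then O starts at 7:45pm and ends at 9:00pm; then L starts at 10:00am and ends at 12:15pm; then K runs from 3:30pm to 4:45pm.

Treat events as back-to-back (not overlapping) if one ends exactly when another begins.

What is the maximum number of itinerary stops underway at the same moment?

3

Walk through starts and ends in time order (an end at T is processed before a start at T):
8:00am start H → 1
8:00am start I → 2
8:15am start J → 3
9:15am end J → 2
10:00am start L → 3
10:15am end H → 2
10:30am end I → 1
12:15pm end L → 0
1:00pm start M → 1
3:30pm end M → 0
3:30pm start K → 1
4:45pm end K → 0
5:00pm start N → 1
6:45pm start P → 2
7:45pm end N → 1
7:45pm start O → 2
9:00pm end O → 1
9:00pm end P → 0
Peak is 3, at 8:15am (H, I, J).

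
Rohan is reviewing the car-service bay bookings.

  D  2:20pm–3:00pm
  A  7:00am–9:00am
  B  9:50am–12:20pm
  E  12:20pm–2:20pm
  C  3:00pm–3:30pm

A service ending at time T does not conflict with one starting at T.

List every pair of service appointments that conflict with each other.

no overlapping pairs

Sorted by start: A, B, E, D, C.
B starts after A ends, so A has no further overlaps.
E starts exactly when B ends (back-to-back, no overlap), so B has no further overlaps.
D starts exactly when E ends (back-to-back, no overlap), so E has no further overlaps.
C starts exactly when D ends (back-to-back, no overlap).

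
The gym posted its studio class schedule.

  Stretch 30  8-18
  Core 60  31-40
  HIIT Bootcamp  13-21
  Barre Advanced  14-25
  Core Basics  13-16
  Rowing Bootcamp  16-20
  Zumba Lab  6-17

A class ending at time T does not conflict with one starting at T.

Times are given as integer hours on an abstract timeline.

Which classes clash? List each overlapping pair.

Sorted by start: Zumba Lab, Stretch 30, Core Basics, HIIT Bootcamp, Barre Advanced, Rowing Bootcamp, Core 60.
Stretch 30 starts before Zumba Lab ends → Zumba Lab and Stretch 30 overlap.
Core Basics starts before Zumba Lab ends → Zumba Lab and Core Basics overlap.
HIIT Bootcamp starts before Zumba Lab ends → Zumba Lab and HIIT Bootcamp overlap.
Barre Advanced starts before Zumba Lab ends → Zumba Lab and Barre Advanced overlap.
Rowing Bootcamp starts before Zumba Lab ends → Zumba Lab and Rowing Bootcamp overlap.
Core 60 starts after Zumba Lab ends.
Core Basics starts before Stretch 30 ends → Stretch 30 and Core Basics overlap.
HIIT Bootcamp starts before Stretch 30 ends → Stretch 30 and HIIT Bootcamp overlap.
Barre Advanced starts before Stretch 30 ends → Stretch 30 and Barre Advanced overlap.
Rowing Bootcamp starts before Stretch 30 ends → Stretch 30 and Rowing Bootcamp overlap.
Core 60 starts after Stretch 30 ends.
HIIT Bootcamp starts before Core Basics ends → Core Basics and HIIT Bootcamp overlap.
Barre Advanced starts before Core Basics ends → Core Basics and Barre Advanced overlap.
Rowing Bootcamp starts exactly when Core Basics ends (back-to-back, no overlap), so Core Basics has no further overlaps.
Barre Advanced starts before HIIT Bootcamp ends → HIIT Bootcamp and Barre Advanced overlap.
Rowing Bootcamp starts before HIIT Bootcamp ends → HIIT Bootcamp and Rowing Bootcamp overlap.
Core 60 starts after HIIT Bootcamp ends.
Rowing Bootcamp starts before Barre Advanced ends → Barre Advanced and Rowing Bootcamp overlap.
Core 60 starts after Barre Advanced ends.
Core 60 starts after Rowing Bootcamp ends.

Barre Advanced & Core Basics, Barre Advanced & HIIT Bootcamp, Barre Advanced & Rowing Bootcamp, Barre Advanced & Stretch 30, Barre Advanced & Zumba Lab, Core Basics & HIIT Bootcamp, Core Basics & Stretch 30, Core Basics & Zumba Lab, HIIT Bootcamp & Rowing Bootcamp, HIIT Bootcamp & Stretch 30, HIIT Bootcamp & Zumba Lab, Rowing Bootcamp & Stretch 30, Rowing Bootcamp & Zumba Lab, Stretch 30 & Zumba Lab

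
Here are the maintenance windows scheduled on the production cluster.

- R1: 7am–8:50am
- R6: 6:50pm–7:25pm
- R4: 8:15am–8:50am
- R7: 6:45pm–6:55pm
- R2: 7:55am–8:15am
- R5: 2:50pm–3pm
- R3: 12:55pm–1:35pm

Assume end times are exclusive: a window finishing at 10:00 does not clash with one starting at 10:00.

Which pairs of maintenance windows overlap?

R1 & R2, R1 & R4, R6 & R7

Sorted by start: R1, R2, R4, R3, R5, R7, R6.
R2 starts before R1 ends → R1 and R2 overlap.
R4 starts before R1 ends → R1 and R4 overlap.
R3 starts after R1 ends, so nothing later overlaps R1 either.
R4 starts exactly when R2 ends (back-to-back, no overlap), so nothing later overlaps R2 either.
R3 starts after R4 ends, so nothing later overlaps R4 either.
R5 starts after R3 ends, so nothing later overlaps R3 either.
R7 starts after R5 ends, so nothing later overlaps R5 either.
R6 starts before R7 ends → R7 and R6 overlap.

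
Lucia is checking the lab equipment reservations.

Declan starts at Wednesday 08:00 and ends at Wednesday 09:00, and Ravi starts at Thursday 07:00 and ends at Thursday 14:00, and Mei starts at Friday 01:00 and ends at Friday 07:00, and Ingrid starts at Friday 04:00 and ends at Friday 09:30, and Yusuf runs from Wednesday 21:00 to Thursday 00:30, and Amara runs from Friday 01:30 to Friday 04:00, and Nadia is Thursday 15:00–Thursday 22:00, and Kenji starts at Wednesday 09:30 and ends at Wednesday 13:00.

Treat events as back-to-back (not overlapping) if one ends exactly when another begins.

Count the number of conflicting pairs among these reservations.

Check each pair: they overlap iff neither finishes before the other starts.
Sorted by start: Declan, Kenji, Yusuf, Ravi, Nadia, Mei, Amara, Ingrid.
Kenji starts after Declan ends, so Declan has no further overlaps.
Yusuf starts after Kenji ends, so Kenji has no further overlaps.
Ravi starts after Yusuf ends, so Yusuf has no further overlaps.
Nadia starts after Ravi ends, so Ravi has no further overlaps.
Mei starts after Nadia ends, so Nadia has no further overlaps.
Amara starts before Mei ends → Mei and Amara overlap.
Ingrid starts before Mei ends → Mei and Ingrid overlap.
Ingrid starts exactly when Amara ends (back-to-back, no overlap).
Overlapping pairs: Amara & Mei, Ingrid & Mei — 2 in total.

2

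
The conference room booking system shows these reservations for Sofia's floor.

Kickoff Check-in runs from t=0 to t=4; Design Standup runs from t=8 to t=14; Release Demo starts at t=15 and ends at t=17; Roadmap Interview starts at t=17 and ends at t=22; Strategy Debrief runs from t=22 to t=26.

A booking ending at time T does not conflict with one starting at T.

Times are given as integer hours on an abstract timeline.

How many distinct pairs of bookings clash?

Sorted by start: Kickoff Check-in, Design Standup, Release Demo, Roadmap Interview, Strategy Debrief.
Design Standup starts after Kickoff Check-in ends, so nothing later overlaps Kickoff Check-in either.
Release Demo starts after Design Standup ends, so nothing later overlaps Design Standup either.
Roadmap Interview starts exactly when Release Demo ends (back-to-back, no overlap), so nothing later overlaps Release Demo either.
Strategy Debrief starts exactly when Roadmap Interview ends (back-to-back, no overlap).
No pair overlaps.

0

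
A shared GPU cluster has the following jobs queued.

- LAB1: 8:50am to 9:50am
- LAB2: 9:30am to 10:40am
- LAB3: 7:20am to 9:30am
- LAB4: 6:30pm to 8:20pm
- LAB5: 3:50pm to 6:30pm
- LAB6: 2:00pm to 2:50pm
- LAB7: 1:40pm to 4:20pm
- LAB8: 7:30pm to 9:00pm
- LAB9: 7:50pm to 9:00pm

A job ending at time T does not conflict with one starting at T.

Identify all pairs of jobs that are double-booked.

Sorted by start: LAB3, LAB1, LAB2, LAB7, LAB6, LAB5, LAB4, LAB8, LAB9.
LAB1 starts before LAB3 ends → LAB3 and LAB1 overlap.
LAB2 starts exactly when LAB3 ends (back-to-back, no overlap), so nothing later overlaps LAB3 either.
LAB2 starts before LAB1 ends → LAB1 and LAB2 overlap.
LAB7 starts after LAB1 ends, so nothing later overlaps LAB1 either.
LAB7 starts after LAB2 ends, so nothing later overlaps LAB2 either.
LAB6 starts before LAB7 ends → LAB7 and LAB6 overlap.
LAB5 starts before LAB7 ends → LAB7 and LAB5 overlap.
LAB4 starts after LAB7 ends, so nothing later overlaps LAB7 either.
LAB5 starts after LAB6 ends, so nothing later overlaps LAB6 either.
LAB4 starts exactly when LAB5 ends (back-to-back, no overlap), so nothing later overlaps LAB5 either.
LAB8 starts before LAB4 ends → LAB4 and LAB8 overlap.
LAB9 starts before LAB4 ends → LAB4 and LAB9 overlap.
LAB9 starts before LAB8 ends → LAB8 and LAB9 overlap.

LAB1 & LAB2, LAB1 & LAB3, LAB4 & LAB8, LAB4 & LAB9, LAB5 & LAB7, LAB6 & LAB7, LAB8 & LAB9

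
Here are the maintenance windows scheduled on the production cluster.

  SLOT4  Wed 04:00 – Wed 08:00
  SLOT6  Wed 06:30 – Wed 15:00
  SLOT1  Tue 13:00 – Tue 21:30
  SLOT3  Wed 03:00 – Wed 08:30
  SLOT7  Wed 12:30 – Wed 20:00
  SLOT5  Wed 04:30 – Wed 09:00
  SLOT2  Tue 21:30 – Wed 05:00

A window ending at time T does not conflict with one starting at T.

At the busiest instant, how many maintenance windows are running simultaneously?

Sort all start/end points and keep a running count:
Tue 13:00 start SLOT1 → 1
Tue 21:30 end SLOT1 → 0
Tue 21:30 start SLOT2 → 1
Wed 03:00 start SLOT3 → 2
Wed 04:00 start SLOT4 → 3
Wed 04:30 start SLOT5 → 4
Wed 05:00 end SLOT2 → 3
Wed 06:30 start SLOT6 → 4
Wed 08:00 end SLOT4 → 3
Wed 08:30 end SLOT3 → 2
Wed 09:00 end SLOT5 → 1
Wed 12:30 start SLOT7 → 2
Wed 15:00 end SLOT6 → 1
Wed 20:00 end SLOT7 → 0
Peak is 4, at Wed 04:30 (SLOT2, SLOT3, SLOT4, SLOT5).

4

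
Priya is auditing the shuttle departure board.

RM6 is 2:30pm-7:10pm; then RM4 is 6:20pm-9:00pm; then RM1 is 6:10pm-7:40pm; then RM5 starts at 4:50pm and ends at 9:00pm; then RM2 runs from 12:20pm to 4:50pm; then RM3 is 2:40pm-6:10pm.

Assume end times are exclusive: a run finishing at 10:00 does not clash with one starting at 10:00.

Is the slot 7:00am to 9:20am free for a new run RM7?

RM2: starts 12:20pm at or after RM7 ends 9:20am → clear.
RM6: starts 2:30pm at or after RM7 ends 9:20am → clear.
RM3: starts 2:40pm at or after RM7 ends 9:20am → clear.
RM5: starts 4:50pm at or after RM7 ends 9:20am → clear.
RM1: starts 6:10pm at or after RM7 ends 9:20am → clear.
RM4: starts 6:20pm at or after RM7 ends 9:20am → clear.

Yes — the slot is free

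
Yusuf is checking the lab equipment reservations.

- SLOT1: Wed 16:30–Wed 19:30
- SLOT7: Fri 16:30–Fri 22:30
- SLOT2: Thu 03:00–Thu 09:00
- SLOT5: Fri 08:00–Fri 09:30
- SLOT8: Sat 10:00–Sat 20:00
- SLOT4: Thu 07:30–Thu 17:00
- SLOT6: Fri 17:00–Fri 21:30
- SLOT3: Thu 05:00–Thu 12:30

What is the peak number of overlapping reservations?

Sort all start/end points and keep a running count:
Wed 16:30 start SLOT1 → 1
Wed 19:30 end SLOT1 → 0
Thu 03:00 start SLOT2 → 1
Thu 05:00 start SLOT3 → 2
Thu 07:30 start SLOT4 → 3
Thu 09:00 end SLOT2 → 2
Thu 12:30 end SLOT3 → 1
Thu 17:00 end SLOT4 → 0
Fri 08:00 start SLOT5 → 1
Fri 09:30 end SLOT5 → 0
Fri 16:30 start SLOT7 → 1
Fri 17:00 start SLOT6 → 2
Fri 21:30 end SLOT6 → 1
Fri 22:30 end SLOT7 → 0
Sat 10:00 start SLOT8 → 1
Sat 20:00 end SLOT8 → 0
Peak is 3, at Thu 07:30 (SLOT2, SLOT3, SLOT4).

3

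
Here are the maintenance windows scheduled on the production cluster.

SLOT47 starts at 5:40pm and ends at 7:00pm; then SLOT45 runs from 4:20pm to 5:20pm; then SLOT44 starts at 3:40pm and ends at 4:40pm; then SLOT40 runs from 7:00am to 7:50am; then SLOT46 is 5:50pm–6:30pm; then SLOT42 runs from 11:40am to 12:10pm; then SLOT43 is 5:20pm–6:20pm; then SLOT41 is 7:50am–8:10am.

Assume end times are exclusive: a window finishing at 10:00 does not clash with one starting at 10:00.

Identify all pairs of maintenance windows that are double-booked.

SLOT43 & SLOT46, SLOT43 & SLOT47, SLOT44 & SLOT45, SLOT46 & SLOT47

Sorted by start: SLOT40, SLOT41, SLOT42, SLOT44, SLOT45, SLOT43, SLOT47, SLOT46.
SLOT41 starts exactly when SLOT40 ends (back-to-back, no overlap), so nothing later overlaps SLOT40 either.
SLOT42 starts after SLOT41 ends, so nothing later overlaps SLOT41 either.
SLOT44 starts after SLOT42 ends, so nothing later overlaps SLOT42 either.
SLOT45 starts before SLOT44 ends → SLOT44 and SLOT45 overlap.
SLOT43 starts after SLOT44 ends, so nothing later overlaps SLOT44 either.
SLOT43 starts exactly when SLOT45 ends (back-to-back, no overlap), so nothing later overlaps SLOT45 either.
SLOT47 starts before SLOT43 ends → SLOT43 and SLOT47 overlap.
SLOT46 starts before SLOT43 ends → SLOT43 and SLOT46 overlap.
SLOT46 starts before SLOT47 ends → SLOT47 and SLOT46 overlap.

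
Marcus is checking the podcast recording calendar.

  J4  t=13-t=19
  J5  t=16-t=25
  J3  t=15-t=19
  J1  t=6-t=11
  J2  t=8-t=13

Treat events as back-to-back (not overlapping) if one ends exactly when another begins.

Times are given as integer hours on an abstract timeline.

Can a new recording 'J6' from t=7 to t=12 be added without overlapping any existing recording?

No — it overlaps J1, J2

J1: starts t=6 before J6 ends t=12, and ends t=11 after J6 starts t=7 → overlap.
J2: starts t=8 before J6 ends t=12, and ends t=13 after J6 starts t=7 → overlap.
J4: starts t=13 at or after J6 ends t=12 → clear.
J3: starts t=15 at or after J6 ends t=12 → clear.
J5: starts t=16 at or after J6 ends t=12 → clear.
J6 overlaps J1, J2.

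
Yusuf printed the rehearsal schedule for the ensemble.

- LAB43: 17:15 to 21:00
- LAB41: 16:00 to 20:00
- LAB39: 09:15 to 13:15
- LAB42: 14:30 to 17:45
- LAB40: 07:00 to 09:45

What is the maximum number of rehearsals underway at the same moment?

Sort all start/end points and keep a running count:
07:00 start LAB40 → 1
09:15 start LAB39 → 2
09:45 end LAB40 → 1
13:15 end LAB39 → 0
14:30 start LAB42 → 1
16:00 start LAB41 → 2
17:15 start LAB43 → 3
17:45 end LAB42 → 2
20:00 end LAB41 → 1
21:00 end LAB43 → 0
Peak is 3, at 17:15 (LAB41, LAB42, LAB43).

3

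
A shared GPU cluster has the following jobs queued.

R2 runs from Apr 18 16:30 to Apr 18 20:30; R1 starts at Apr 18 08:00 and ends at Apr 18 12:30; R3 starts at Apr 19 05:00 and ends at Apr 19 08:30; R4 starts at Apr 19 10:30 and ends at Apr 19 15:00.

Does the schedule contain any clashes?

Two intervals overlap when each starts before the other ends.
Sorted by start: R1, R2, R3, R4.
R2 starts after R1 ends, so R1 has no further overlaps.
R3 starts after R2 ends, so R2 has no further overlaps.
R4 starts after R3 ends.
Every pair is clear; the schedule has no overlaps.

No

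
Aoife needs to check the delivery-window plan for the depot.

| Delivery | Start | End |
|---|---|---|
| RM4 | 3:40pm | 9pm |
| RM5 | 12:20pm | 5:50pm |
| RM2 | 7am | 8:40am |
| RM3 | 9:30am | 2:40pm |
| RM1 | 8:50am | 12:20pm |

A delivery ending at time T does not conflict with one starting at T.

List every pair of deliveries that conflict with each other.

Sorted by start: RM2, RM1, RM3, RM5, RM4.
RM1 starts after RM2 ends, so nothing later overlaps RM2 either.
RM3 starts before RM1 ends → RM1 and RM3 overlap.
RM5 starts exactly when RM1 ends (back-to-back, no overlap), so nothing later overlaps RM1 either.
RM5 starts before RM3 ends → RM3 and RM5 overlap.
RM4 starts after RM3 ends.
RM4 starts before RM5 ends → RM5 and RM4 overlap.

RM1 & RM3, RM3 & RM5, RM4 & RM5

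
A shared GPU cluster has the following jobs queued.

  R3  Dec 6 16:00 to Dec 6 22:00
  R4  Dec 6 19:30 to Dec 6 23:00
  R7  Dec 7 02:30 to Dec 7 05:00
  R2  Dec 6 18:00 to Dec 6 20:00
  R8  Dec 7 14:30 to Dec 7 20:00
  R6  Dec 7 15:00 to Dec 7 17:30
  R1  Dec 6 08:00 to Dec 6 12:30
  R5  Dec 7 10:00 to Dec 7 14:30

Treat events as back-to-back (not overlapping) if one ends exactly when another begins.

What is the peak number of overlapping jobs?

Sort all start/end points and keep a running count:
Dec 6 08:00 start R1 → 1
Dec 6 12:30 end R1 → 0
Dec 6 16:00 start R3 → 1
Dec 6 18:00 start R2 → 2
Dec 6 19:30 start R4 → 3
Dec 6 20:00 end R2 → 2
Dec 6 22:00 end R3 → 1
Dec 6 23:00 end R4 → 0
Dec 7 02:30 start R7 → 1
Dec 7 05:00 end R7 → 0
Dec 7 10:00 start R5 → 1
Dec 7 14:30 end R5 → 0
Dec 7 14:30 start R8 → 1
Dec 7 15:00 start R6 → 2
Dec 7 17:30 end R6 → 1
Dec 7 20:00 end R8 → 0
Peak is 3, at Dec 6 19:30 (R2, R3, R4).

3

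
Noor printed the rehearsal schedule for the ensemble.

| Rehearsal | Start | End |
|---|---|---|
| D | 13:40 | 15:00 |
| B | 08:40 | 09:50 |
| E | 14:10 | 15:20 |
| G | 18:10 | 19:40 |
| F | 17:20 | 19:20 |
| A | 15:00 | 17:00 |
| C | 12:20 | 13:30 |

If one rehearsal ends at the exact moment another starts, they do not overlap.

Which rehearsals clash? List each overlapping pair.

Sorted by start: B, C, D, E, A, F, G.
C starts after B ends; B is clear from here.
D starts after C ends; C is clear from here.
E starts before D ends → D and E overlap.
A starts exactly when D ends (back-to-back, no overlap); D is clear from here.
A starts before E ends → E and A overlap.
F starts after E ends; E is clear from here.
F starts after A ends; A is clear from here.
G starts before F ends → F and G overlap.

A & E, D & E, F & G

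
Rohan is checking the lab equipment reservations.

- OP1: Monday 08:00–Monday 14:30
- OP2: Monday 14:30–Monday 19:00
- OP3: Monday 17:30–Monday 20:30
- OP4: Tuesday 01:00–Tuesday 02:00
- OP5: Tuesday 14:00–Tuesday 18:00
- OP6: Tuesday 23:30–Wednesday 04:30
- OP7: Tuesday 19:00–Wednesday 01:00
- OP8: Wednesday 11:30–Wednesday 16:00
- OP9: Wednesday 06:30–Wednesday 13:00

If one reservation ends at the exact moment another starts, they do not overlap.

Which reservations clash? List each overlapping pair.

OP2 & OP3, OP6 & OP7, OP8 & OP9

Sorted by start: OP1, OP2, OP3, OP4, OP5, OP7, OP6, OP9, OP8.
OP2 starts exactly when OP1 ends (back-to-back, no overlap), so nothing later overlaps OP1 either.
OP3 starts before OP2 ends → OP2 and OP3 overlap.
OP4 starts after OP2 ends, so nothing later overlaps OP2 either.
OP4 starts after OP3 ends, so nothing later overlaps OP3 either.
OP5 starts after OP4 ends, so nothing later overlaps OP4 either.
OP7 starts after OP5 ends, so nothing later overlaps OP5 either.
OP6 starts before OP7 ends → OP7 and OP6 overlap.
OP9 starts after OP7 ends, so nothing later overlaps OP7 either.
OP9 starts after OP6 ends, so nothing later overlaps OP6 either.
OP8 starts before OP9 ends → OP9 and OP8 overlap.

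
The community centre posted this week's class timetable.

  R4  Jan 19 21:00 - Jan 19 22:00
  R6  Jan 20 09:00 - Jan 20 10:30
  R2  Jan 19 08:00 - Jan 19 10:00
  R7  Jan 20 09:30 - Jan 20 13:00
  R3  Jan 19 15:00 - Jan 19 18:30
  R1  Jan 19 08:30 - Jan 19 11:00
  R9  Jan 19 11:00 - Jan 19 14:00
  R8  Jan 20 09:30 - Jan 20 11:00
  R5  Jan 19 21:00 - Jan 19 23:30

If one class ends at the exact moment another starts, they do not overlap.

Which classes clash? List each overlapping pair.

Sorted by start: R2, R1, R9, R3, R4, R5, R6, R7, R8.
R1 starts before R2 ends → R2 and R1 overlap.
R9 starts after R2 ends, so nothing later overlaps R2 either.
R9 starts exactly when R1 ends (back-to-back, no overlap), so nothing later overlaps R1 either.
R3 starts after R9 ends, so nothing later overlaps R9 either.
R4 starts after R3 ends, so nothing later overlaps R3 either.
R5 starts before R4 ends → R4 and R5 overlap.
R6 starts after R4 ends, so nothing later overlaps R4 either.
R6 starts after R5 ends, so nothing later overlaps R5 either.
R7 starts before R6 ends → R6 and R7 overlap.
R8 starts before R6 ends → R6 and R8 overlap.
R8 starts before R7 ends → R7 and R8 overlap.

R1 & R2, R4 & R5, R6 & R7, R6 & R8, R7 & R8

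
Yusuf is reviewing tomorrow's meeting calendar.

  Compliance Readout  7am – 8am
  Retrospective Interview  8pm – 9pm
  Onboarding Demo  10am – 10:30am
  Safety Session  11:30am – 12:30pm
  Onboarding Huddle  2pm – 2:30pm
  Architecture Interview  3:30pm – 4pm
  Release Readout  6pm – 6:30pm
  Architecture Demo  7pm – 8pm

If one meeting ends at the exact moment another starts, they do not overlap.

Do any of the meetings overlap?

No

Two intervals overlap when each starts before the other ends.
Sorted by start: Compliance Readout, Onboarding Demo, Safety Session, Onboarding Huddle, Architecture Interview, Release Readout, Architecture Demo, Retrospective Interview.
Onboarding Demo starts after Compliance Readout ends — done with Compliance Readout.
Safety Session starts after Onboarding Demo ends — done with Onboarding Demo.
Onboarding Huddle starts after Safety Session ends — done with Safety Session.
Architecture Interview starts after Onboarding Huddle ends — done with Onboarding Huddle.
Release Readout starts after Architecture Interview ends — done with Architecture Interview.
Architecture Demo starts after Release Readout ends — done with Release Readout.
Retrospective Interview starts exactly when Architecture Demo ends (back-to-back, no overlap).
Every pair is clear; the schedule has no overlaps.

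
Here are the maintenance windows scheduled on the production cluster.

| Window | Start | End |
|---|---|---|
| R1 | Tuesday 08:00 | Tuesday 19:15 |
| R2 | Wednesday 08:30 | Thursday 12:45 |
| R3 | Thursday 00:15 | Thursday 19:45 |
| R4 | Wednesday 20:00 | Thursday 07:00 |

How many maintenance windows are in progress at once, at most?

3

Sort all start/end points and keep a running count:
Tuesday 08:00 start R1 → 1
Tuesday 19:15 end R1 → 0
Wednesday 08:30 start R2 → 1
Wednesday 20:00 start R4 → 2
Thursday 00:15 start R3 → 3
Thursday 07:00 end R4 → 2
Thursday 12:45 end R2 → 1
Thursday 19:45 end R3 → 0
Peak is 3, at Thursday 00:15 (R2, R3, R4).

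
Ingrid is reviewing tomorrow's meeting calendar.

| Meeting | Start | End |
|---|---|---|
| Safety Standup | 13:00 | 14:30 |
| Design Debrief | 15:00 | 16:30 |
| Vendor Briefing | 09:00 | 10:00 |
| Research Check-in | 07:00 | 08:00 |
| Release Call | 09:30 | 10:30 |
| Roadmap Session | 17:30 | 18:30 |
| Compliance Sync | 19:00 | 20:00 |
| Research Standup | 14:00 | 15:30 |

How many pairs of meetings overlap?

Sorted by start: Research Check-in, Vendor Briefing, Release Call, Safety Standup, Research Standup, Design Debrief, Roadmap Session, Compliance Sync.
Vendor Briefing starts after Research Check-in ends, so Research Check-in has no further overlaps.
Release Call starts before Vendor Briefing ends → Vendor Briefing and Release Call overlap.
Safety Standup starts after Vendor Briefing ends, so Vendor Briefing has no further overlaps.
Safety Standup starts after Release Call ends, so Release Call has no further overlaps.
Research Standup starts before Safety Standup ends → Safety Standup and Research Standup overlap.
Design Debrief starts after Safety Standup ends, so Safety Standup has no further overlaps.
Design Debrief starts before Research Standup ends → Research Standup and Design Debrief overlap.
Roadmap Session starts after Research Standup ends, so Research Standup has no further overlaps.
Roadmap Session starts after Design Debrief ends, so Design Debrief has no further overlaps.
Compliance Sync starts after Roadmap Session ends.
Overlapping pairs: Design Debrief & Research Standup, Release Call & Vendor Briefing, Research Standup & Safety Standup — 3 in total.

3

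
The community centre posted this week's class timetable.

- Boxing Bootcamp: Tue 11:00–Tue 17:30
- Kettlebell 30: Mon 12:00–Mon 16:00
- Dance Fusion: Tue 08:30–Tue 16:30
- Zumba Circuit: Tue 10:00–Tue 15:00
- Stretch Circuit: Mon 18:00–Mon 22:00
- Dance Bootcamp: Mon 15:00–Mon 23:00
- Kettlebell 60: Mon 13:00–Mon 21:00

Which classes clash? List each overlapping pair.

Sorted by start: Kettlebell 30, Kettlebell 60, Dance Bootcamp, Stretch Circuit, Dance Fusion, Zumba Circuit, Boxing Bootcamp.
Kettlebell 60 starts before Kettlebell 30 ends → Kettlebell 30 and Kettlebell 60 overlap.
Dance Bootcamp starts before Kettlebell 30 ends → Kettlebell 30 and Dance Bootcamp overlap.
Stretch Circuit starts after Kettlebell 30 ends, so Kettlebell 30 has no further overlaps.
Dance Bootcamp starts before Kettlebell 60 ends → Kettlebell 60 and Dance Bootcamp overlap.
Stretch Circuit starts before Kettlebell 60 ends → Kettlebell 60 and Stretch Circuit overlap.
Dance Fusion starts after Kettlebell 60 ends, so Kettlebell 60 has no further overlaps.
Stretch Circuit starts before Dance Bootcamp ends → Dance Bootcamp and Stretch Circuit overlap.
Dance Fusion starts after Dance Bootcamp ends, so Dance Bootcamp has no further overlaps.
Dance Fusion starts after Stretch Circuit ends, so Stretch Circuit has no further overlaps.
Zumba Circuit starts before Dance Fusion ends → Dance Fusion and Zumba Circuit overlap.
Boxing Bootcamp starts before Dance Fusion ends → Dance Fusion and Boxing Bootcamp overlap.
Boxing Bootcamp starts before Zumba Circuit ends → Zumba Circuit and Boxing Bootcamp overlap.

Boxing Bootcamp & Dance Fusion, Boxing Bootcamp & Zumba Circuit, Dance Bootcamp & Kettlebell 30, Dance Bootcamp & Kettlebell 60, Dance Bootcamp & Stretch Circuit, Dance Fusion & Zumba Circuit, Kettlebell 30 & Kettlebell 60, Kettlebell 60 & Stretch Circuit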